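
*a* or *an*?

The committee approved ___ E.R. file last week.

an

The indefinite article is chosen by the initial *sound* of the following word, not its spelling.
The initialism *E.R.* is read letter by letter; the first letter, E, is pronounced /iː/, which begins with a vowel sound.
So the article is *an*: The committee approved an E.R. file last week.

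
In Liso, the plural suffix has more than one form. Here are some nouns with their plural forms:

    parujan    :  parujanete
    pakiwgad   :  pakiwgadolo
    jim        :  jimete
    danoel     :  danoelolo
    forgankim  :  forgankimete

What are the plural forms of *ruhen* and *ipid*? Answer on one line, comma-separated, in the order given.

The suffix is conditioned by the final consonant: -ete when the stem ends in a nasal (*parujan*, *jim*, *forgankim*); -olo when the stem ends in a non-nasal consonant (*pakiwgad*, *danoel*).
The final consonant of *ruhen* is /n/, which is a nasal, so the suffix is -ete, giving *ruhenete*.
*ipid* — final consonant /d/ (non-nasal) → -olo → *ipidolo*.

ruhenete, ipidolo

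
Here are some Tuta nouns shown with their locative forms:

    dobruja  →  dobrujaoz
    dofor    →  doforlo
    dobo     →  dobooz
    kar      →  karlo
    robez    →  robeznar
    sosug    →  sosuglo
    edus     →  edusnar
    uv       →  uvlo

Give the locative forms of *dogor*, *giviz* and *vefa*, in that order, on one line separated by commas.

The pattern is sibilance of the final sound: -nar when the stem ends in a sibilant (*robez*, *edus*); -lo when the stem ends in a non-sibilant consonant (*dofor*, *kar*, *sosug*, *uv*); -oz when the stem ends in a vowel (*dobruja*, *dobo*).
*dogor*: final sound = /r/, a non-sibilant consonant → -lo → *dogorlo*.
*giviz*: final sound = /z/, a sibilant → -nar → *giviznar*.
The final sound of *vefa* is /a/, which is a vowel, so the suffix is -oz, giving *vefaoz*.

dogorlo, giviznar, vefaoz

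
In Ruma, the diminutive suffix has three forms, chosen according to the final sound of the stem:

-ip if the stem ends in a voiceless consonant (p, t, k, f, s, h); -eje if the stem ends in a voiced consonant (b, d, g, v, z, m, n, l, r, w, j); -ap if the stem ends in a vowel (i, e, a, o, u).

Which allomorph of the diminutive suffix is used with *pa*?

-ap

The final sound of *pa* is /a/, which is a vowel, so the suffix is -ap.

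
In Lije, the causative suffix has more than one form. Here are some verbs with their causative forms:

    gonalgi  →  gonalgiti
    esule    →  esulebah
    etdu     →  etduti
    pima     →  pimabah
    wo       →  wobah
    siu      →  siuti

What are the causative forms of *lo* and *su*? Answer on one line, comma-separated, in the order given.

lobah, suti

The alternation tracks the last vowel of the stem — -ti when the last vowel of the stem is a high vowel (*gonalgi*, *etdu*, *siu*); -bah when the last vowel of the stem is a non-high vowel (*esule*, *pima*, *wo*).
Since the last vowel of *lo* is /o/ (a non-high vowel), it takes -bah, giving *lobah*.
*su*: last vowel = /u/, a high vowel → -ti → *suti*.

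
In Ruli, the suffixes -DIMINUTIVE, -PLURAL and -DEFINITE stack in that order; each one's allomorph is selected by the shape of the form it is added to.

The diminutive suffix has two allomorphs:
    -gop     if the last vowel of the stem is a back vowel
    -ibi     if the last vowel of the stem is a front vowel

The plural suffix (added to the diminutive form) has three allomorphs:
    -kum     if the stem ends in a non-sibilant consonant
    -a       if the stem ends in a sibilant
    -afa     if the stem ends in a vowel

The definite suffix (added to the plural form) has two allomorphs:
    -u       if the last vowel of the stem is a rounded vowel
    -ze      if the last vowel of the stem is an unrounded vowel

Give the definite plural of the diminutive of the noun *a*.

agopkumu

The last vowel of *a* is /a/, which is a back vowel, so the diminutive suffix is -gop, giving *agop*.
The diminutive form *agop*: final sound = /p/, a non-sibilant consonant → -kum → *agopkum*.
The plural form *agopkum*: last vowel = /u/, a rounded vowel → -u → *agopkumu*.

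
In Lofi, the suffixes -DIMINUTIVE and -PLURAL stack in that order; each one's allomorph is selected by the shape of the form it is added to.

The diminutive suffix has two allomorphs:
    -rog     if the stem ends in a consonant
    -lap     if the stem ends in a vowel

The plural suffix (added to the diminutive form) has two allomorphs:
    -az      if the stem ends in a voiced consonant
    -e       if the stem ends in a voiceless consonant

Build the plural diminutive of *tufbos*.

*tufbos*: final sound = /s/, a consonant → -rog → *tufbosrog*.
The diminutive form *tufbosrog*: final consonant = /g/, voiced → -az → *tufbosrogaz*.

tufbosrogaz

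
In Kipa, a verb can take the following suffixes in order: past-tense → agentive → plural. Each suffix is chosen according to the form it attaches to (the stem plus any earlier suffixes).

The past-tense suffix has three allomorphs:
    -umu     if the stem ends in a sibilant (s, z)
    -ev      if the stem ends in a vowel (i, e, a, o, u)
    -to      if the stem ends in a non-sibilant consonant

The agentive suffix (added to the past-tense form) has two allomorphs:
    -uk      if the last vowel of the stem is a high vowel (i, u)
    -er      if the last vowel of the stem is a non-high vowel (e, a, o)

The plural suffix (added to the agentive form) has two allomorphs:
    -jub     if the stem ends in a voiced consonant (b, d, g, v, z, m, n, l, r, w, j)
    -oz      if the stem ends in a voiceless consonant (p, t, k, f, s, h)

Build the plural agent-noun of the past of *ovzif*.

*ovzif*: final sound = /f/, a non-sibilant consonant → -to → *ovzifto*.
Since the last vowel of the past-tense form *ovzifto* is /o/ (a non-high vowel), it takes -er, giving *ovziftoer*.
The final consonant of the agentive form *ovziftoer* is /r/, which is voiced, so the plural suffix is -jub, giving *ovziftoerjub*.

ovziftoerjub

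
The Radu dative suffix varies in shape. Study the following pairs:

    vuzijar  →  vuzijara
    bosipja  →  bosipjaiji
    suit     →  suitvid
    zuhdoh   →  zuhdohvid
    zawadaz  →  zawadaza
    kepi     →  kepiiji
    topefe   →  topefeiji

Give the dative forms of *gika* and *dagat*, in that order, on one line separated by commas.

gikaiji, dagatvid

Looking at the final sound of each stem: -vid when the stem ends in a voiceless consonant (*suit*, *zuhdoh*); -a when the stem ends in a voiced consonant (*vuzijar*, *zawadaz*); -iji when the stem ends in a vowel (*bosipja*, *kepi*, *topefe*).
*gika*: final sound = /a/, a vowel → -iji → *gikaiji*.
The final sound of *dagat* is /t/, which is a voiceless consonant, so the suffix is -vid, giving *dagatvid*.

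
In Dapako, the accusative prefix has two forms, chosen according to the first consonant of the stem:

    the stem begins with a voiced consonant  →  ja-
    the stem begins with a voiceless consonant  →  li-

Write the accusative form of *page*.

lipage

*page*: first consonant = /p/, voiceless → li- → *lipage*.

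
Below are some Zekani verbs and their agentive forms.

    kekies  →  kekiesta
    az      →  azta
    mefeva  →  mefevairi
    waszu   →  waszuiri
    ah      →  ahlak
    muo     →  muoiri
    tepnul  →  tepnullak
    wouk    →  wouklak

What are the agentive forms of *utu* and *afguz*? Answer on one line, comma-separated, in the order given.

The suffix is conditioned by the final sound: -ta when the stem ends in a sibilant (*kekies*, *az*); -lak when the stem ends in a non-sibilant consonant (*ah*, *tepnul*, *wouk*); -iri when the stem ends in a vowel (*mefeva*, *waszu*, *muo*).
The final sound of *utu* is /u/, which is a vowel, so the suffix is -iri, giving *utuiri*.
*afguz*: final sound = /z/, a sibilant → -ta → *afguzta*.

utuiri, afguzta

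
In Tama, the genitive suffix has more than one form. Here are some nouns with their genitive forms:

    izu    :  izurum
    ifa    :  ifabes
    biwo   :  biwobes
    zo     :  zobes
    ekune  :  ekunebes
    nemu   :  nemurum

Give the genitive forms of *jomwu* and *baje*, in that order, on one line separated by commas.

Looking at the last vowel of each stem: -rum when the last vowel of the stem is a high vowel (*izu*, *nemu*); -bes when the last vowel of the stem is a non-high vowel (*ifa*, *biwo*, *zo*, *ekune*).
Since the last vowel of *jomwu* is /u/ (a high vowel), it takes -rum, giving *jomwurum*.
The last vowel of *baje* is /e/, which is a non-high vowel, so the suffix is -bes, giving *bajebes*.

jomwurum, bajebes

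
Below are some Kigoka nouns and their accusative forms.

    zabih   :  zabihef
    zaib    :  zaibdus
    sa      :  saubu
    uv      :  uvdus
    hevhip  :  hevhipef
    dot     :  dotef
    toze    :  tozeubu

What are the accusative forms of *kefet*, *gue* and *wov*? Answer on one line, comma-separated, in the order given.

kefetef, gueubu, wovdus

The pattern is voicing of the final sound: -ef when the stem ends in a voiceless consonant (*zabih*, *hevhip*, *dot*); -dus when the stem ends in a voiced consonant (*zaib*, *uv*); -ubu when the stem ends in a vowel (*sa*, *toze*).
Since the final sound of *kefet* is /t/ (a voiceless consonant), it takes -ef, giving *kefetef*.
Since the final sound of *gue* is /e/ (a vowel), it takes -ubu, giving *gueubu*.
The final sound of *wov* is /v/, which is a voiced consonant, so the suffix is -dus, giving *wovdus*.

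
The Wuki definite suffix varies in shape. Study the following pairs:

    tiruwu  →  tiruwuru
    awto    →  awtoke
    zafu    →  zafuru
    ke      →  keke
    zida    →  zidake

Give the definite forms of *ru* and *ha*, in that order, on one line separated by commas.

ruru, hake

The alternation tracks the last vowel of the stem — -ru when the last vowel of the stem is a high vowel (*tiruwu*, *zafu*); -ke when the last vowel of the stem is a non-high vowel (*awto*, *ke*, *zida*).
*ru* — last vowel /u/ (a high vowel) → -ru → *ruru*.
The last vowel of *ha* is /a/, which is a non-high vowel, so the suffix is -ke, giving *hake*.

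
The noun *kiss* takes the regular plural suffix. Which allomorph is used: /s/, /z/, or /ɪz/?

The stem *kiss* ends in a sibilant (/s, z, ʃ, ʒ, tʃ, dʒ/).
The plural suffix surfaces as /ɪz/ after sibilants, /s/ after other voiceless consonants, and /z/ after other voiced sounds.
So the plural -s on *kiss* is pronounced /ɪz/.

/ɪz/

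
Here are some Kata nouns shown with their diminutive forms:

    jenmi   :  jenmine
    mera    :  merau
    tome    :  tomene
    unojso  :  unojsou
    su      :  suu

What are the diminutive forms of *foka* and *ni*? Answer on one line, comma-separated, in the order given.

fokau, nine

Looking at the last vowel of each stem: -ne when the last vowel of the stem is a front vowel (*jenmi*, *tome*); -u when the last vowel of the stem is a back vowel (*mera*, *unojso*, *su*).
Since the last vowel of *foka* is /a/ (a back vowel), it takes -u, giving *fokau*.
Since the last vowel of *ni* is /i/ (a front vowel), it takes -ne, giving *nine*.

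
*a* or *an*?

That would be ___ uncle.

The indefinite article is chosen by the initial *sound* of the following word, not its spelling.
*uncle* begins with the sound /ʌ/ (u pronounced /ʌ/) — a vowel sound.
So the article is *an*: That would be an uncle.

an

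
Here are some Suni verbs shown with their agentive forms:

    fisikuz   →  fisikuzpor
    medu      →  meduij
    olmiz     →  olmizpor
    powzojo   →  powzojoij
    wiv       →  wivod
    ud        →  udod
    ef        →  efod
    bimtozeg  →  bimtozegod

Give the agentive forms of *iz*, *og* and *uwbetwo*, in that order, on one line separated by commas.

The pattern is sibilance of the final sound: -por when the stem ends in a sibilant (*fisikuz*, *olmiz*); -od when the stem ends in a non-sibilant consonant (*wiv*, *ud*, *ef*, *bimtozeg*); -ij when the stem ends in a vowel (*medu*, *powzojo*).
Since the final sound of *iz* is /z/ (a sibilant), it takes -por, giving *izpor*.
*og*: final sound = /g/, a non-sibilant consonant → -od → *ogod*.
*uwbetwo* — final sound /o/ (a vowel) → -ij → *uwbetwoij*.

izpor, ogod, uwbetwoij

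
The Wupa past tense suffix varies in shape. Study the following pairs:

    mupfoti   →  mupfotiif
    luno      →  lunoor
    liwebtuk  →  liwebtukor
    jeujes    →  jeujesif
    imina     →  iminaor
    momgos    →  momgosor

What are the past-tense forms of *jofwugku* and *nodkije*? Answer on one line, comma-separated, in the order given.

The pattern is front/back vowel harmony: -if when the last vowel of the stem is a front vowel (*mupfoti*, *jeujes*); -or when the last vowel of the stem is a back vowel (*luno*, *liwebtuk*, *imina*, *momgos*).
Since the last vowel of *jofwugku* is /u/ (a back vowel), it takes -or, giving *jofwugkuor*.
*nodkije* — last vowel /e/ (a front vowel) → -if → *nodkijeif*.

jofwugkuor, nodkijeif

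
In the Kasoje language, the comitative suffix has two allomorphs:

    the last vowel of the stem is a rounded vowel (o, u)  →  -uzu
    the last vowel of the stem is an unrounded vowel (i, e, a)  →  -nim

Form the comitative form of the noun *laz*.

The last vowel of *laz* is /a/, which is an unrounded vowel, so the suffix is -nim, giving *laznim*.

laznim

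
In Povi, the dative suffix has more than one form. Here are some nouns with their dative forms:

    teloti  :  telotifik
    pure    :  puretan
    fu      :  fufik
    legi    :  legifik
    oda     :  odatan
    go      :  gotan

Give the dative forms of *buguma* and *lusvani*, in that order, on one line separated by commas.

The suffix is conditioned by the last vowel: -fik when the last vowel of the stem is a high vowel (*teloti*, *fu*, *legi*); -tan when the last vowel of the stem is a non-high vowel (*pure*, *oda*, *go*).
Since the last vowel of *buguma* is /a/ (a non-high vowel), it takes -tan, giving *bugumatan*.
The last vowel of *lusvani* is /i/, which is a high vowel, so the suffix is -fik, giving *lusvanifik*.

bugumatan, lusvanifik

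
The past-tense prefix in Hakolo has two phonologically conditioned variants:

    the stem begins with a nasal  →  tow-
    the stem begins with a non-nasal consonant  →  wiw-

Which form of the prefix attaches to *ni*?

*ni* — first consonant /n/ (a nasal) → tow-.

tow-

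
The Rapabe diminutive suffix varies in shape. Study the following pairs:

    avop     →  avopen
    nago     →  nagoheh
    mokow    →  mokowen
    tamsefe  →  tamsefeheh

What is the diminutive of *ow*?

owen

The suffix is conditioned by the final sound: -en when the stem ends in a consonant (*avop*, *mokow*); -heh when the stem ends in a vowel (*nago*, *tamsefe*).
The final sound of *ow* is /w/, which is a consonant, so the suffix is -en, giving *owen*.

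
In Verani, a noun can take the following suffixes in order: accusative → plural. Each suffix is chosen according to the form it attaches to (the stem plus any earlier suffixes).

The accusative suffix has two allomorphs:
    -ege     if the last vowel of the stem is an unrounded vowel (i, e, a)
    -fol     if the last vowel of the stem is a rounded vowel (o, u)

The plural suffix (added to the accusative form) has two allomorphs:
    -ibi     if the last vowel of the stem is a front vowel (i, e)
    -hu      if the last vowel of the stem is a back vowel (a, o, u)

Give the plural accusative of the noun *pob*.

*pob* — last vowel /o/ (a rounded vowel) → -fol → *pobfol*.
The accusative form *pobfol*: last vowel = /o/, a back vowel → -hu → *pobfolhu*.

pobfolhu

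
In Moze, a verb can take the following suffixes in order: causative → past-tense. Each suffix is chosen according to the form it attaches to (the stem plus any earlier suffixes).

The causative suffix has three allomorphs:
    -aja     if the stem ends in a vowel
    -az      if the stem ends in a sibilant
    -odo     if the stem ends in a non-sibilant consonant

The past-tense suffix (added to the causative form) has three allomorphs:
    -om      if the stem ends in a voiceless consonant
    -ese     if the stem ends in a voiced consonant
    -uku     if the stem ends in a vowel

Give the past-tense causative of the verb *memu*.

*memu* — final sound /u/ (a vowel) → -aja → *memuaja*.
The causative form *memuaja*: final sound = /a/, a vowel → -uku → *memuajauku*.

memuajauku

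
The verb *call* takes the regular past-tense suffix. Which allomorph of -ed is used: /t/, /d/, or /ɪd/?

/d/

The stem *call* ends in a voiced sound other than /d/.
The -ed suffix is realized as /ɪd/ after /t, d/; as /t/ after other voiceless consonants; and as /d/ after other voiced sounds.
So -ed on *call* is pronounced /d/.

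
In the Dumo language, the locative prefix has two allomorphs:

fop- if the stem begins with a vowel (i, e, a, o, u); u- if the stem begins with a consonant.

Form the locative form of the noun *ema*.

*ema* — first sound /e/ (a vowel) → fop- → *fopema*.

fopema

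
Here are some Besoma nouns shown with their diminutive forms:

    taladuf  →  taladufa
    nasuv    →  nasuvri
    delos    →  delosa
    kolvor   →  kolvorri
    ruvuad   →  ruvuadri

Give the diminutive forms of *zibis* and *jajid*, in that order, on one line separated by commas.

Looking at the final consonant of each stem: -a when the stem ends in a voiceless consonant (*taladuf*, *delos*); -ri when the stem ends in a voiced consonant (*nasuv*, *kolvor*, *ruvuad*).
Since the final consonant of *zibis* is /s/ (voiceless), it takes -a, giving *zibisa*.
*jajid* — final consonant /d/ (voiced) → -ri → *jajidri*.

zibisa, jajidri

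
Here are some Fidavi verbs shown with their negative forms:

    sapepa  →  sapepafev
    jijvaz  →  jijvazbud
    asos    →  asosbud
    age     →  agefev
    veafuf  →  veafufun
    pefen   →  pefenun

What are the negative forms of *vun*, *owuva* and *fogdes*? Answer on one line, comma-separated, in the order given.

The pattern is sibilance of the final sound: -bud when the stem ends in a sibilant (*jijvaz*, *asos*); -un when the stem ends in a non-sibilant consonant (*veafuf*, *pefen*); -fev when the stem ends in a vowel (*sapepa*, *age*).
*vun*: final sound = /n/, a non-sibilant consonant → -un → *vunun*.
*owuva* — final sound /a/ (a vowel) → -fev → *owuvafev*.
*fogdes* — final sound /s/ (a sibilant) → -bud → *fogdesbud*.

vunun, owuvafev, fogdesbud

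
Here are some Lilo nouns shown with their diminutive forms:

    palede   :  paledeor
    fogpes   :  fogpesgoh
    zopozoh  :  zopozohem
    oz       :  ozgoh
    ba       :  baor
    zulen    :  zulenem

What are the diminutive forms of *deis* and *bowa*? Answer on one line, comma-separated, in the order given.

deisgoh, bowaor

The alternation tracks the final sound of the stem — -goh when the stem ends in a sibilant (*fogpes*, *oz*); -em when the stem ends in a non-sibilant consonant (*zopozoh*, *zulen*); -or when the stem ends in a vowel (*palede*, *ba*).
*deis* — final sound /s/ (a sibilant) → -goh → *deisgoh*.
The final sound of *bowa* is /a/, which is a vowel, so the suffix is -or, giving *bowaor*.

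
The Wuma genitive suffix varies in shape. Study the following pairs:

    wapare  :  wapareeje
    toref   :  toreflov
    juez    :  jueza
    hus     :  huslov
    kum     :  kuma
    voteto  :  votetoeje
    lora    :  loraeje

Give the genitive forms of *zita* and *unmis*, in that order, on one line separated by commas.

The pattern is voicing of the final sound: -lov when the stem ends in a voiceless consonant (*toref*, *hus*); -a when the stem ends in a voiced consonant (*juez*, *kum*); -eje when the stem ends in a vowel (*wapare*, *voteto*, *lora*).
*zita*: final sound = /a/, a vowel → -eje → *zitaeje*.
*unmis*: final sound = /s/, a voiceless consonant → -lov → *unmislov*.

zitaeje, unmislov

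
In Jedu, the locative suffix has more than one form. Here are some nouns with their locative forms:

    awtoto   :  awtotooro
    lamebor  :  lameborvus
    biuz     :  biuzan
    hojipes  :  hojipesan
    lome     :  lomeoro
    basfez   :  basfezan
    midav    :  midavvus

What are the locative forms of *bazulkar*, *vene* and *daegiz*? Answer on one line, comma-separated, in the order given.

bazulkarvus, veneoro, daegizan

Looking at the final sound of each stem: -an when the stem ends in a sibilant (*biuz*, *hojipes*, *basfez*); -vus when the stem ends in a non-sibilant consonant (*lamebor*, *midav*); -oro when the stem ends in a vowel (*awtoto*, *lome*).
Since the final sound of *bazulkar* is /r/ (a non-sibilant consonant), it takes -vus, giving *bazulkarvus*.
*vene*: final sound = /e/, a vowel → -oro → *veneoro*.
*daegiz*: final sound = /z/, a sibilant → -an → *daegizan*.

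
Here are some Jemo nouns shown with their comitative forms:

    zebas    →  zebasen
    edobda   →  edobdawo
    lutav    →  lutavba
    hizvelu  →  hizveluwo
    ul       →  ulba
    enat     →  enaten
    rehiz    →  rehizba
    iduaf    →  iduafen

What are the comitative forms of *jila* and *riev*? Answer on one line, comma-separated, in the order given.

jilawo, rievba

The pattern is voicing of the final sound: -en when the stem ends in a voiceless consonant (*zebas*, *enat*, *iduaf*); -ba when the stem ends in a voiced consonant (*lutav*, *ul*, *rehiz*); -wo when the stem ends in a vowel (*edobda*, *hizvelu*).
Since the final sound of *jila* is /a/ (a vowel), it takes -wo, giving *jilawo*.
Since the final sound of *riev* is /v/ (a voiced consonant), it takes -ba, giving *rievba*.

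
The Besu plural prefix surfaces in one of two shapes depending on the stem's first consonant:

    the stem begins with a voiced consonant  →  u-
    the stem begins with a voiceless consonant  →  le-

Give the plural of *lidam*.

ulidam

Since the first consonant of *lidam* is /l/ (voiced), it takes u-, giving *ulidam*.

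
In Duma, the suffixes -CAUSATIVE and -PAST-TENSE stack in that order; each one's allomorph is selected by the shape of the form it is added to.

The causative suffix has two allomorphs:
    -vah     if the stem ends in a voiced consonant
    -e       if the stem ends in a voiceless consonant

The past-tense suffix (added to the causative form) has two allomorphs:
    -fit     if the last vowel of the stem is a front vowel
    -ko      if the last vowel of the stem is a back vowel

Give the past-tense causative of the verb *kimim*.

kimimvahko

*kimim*: final consonant = /m/, voiced → -vah → *kimimvah*.
The last vowel of the causative form *kimimvah* is /a/, which is a back vowel, so the past-tense suffix is -ko, giving *kimimvahko*.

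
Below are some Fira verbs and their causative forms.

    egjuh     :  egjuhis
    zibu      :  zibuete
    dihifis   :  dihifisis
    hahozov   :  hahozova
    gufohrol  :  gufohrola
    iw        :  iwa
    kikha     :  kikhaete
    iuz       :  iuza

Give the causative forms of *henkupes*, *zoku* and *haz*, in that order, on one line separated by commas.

The alternation tracks the final sound of the stem — -is when the stem ends in a voiceless consonant (*egjuh*, *dihifis*); -a when the stem ends in a voiced consonant (*hahozov*, *gufohrol*, *iw*, *iuz*); -ete when the stem ends in a vowel (*zibu*, *kikha*).
Since the final sound of *henkupes* is /s/ (a voiceless consonant), it takes -is, giving *henkupesis*.
*zoku*: final sound = /u/, a vowel → -ete → *zokuete*.
*haz* — final sound /z/ (a voiced consonant) → -a → *haza*.

henkupesis, zokuete, haza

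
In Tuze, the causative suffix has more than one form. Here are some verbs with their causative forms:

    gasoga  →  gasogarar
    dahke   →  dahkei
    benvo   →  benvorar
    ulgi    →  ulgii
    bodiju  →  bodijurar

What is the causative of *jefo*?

jeforar

The alternation tracks the last vowel of the stem — -i when the last vowel of the stem is a front vowel (*dahke*, *ulgi*); -rar when the last vowel of the stem is a back vowel (*gasoga*, *benvo*, *bodiju*).
*jefo* — last vowel /o/ (a back vowel) → -rar → *jeforar*.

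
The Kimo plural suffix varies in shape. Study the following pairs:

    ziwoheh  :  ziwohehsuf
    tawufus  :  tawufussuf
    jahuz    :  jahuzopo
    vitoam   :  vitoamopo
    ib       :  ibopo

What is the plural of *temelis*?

temelissuf

The alternation tracks the final consonant of the stem — -suf when the stem ends in a voiceless consonant (*ziwoheh*, *tawufus*); -opo when the stem ends in a voiced consonant (*jahuz*, *vitoam*, *ib*).
*temelis*: final consonant = /s/, voiceless → -suf → *temelissuf*.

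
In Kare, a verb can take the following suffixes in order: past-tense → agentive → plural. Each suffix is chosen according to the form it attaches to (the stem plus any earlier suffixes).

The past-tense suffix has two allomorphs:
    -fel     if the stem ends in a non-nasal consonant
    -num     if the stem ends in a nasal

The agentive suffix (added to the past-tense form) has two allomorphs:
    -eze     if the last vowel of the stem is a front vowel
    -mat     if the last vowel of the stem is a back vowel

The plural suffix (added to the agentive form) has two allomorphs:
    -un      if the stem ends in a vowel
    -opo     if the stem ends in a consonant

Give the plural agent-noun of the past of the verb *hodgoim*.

*hodgoim*: final consonant = /m/, a nasal → -num → *hodgoimnum*.
The past-tense form *hodgoimnum*: last vowel = /u/, a back vowel → -mat → *hodgoimnummat*.
Since the final sound of the agentive form *hodgoimnummat* is /t/ (a consonant), it takes -opo, giving *hodgoimnummatopo*.

hodgoimnummatopo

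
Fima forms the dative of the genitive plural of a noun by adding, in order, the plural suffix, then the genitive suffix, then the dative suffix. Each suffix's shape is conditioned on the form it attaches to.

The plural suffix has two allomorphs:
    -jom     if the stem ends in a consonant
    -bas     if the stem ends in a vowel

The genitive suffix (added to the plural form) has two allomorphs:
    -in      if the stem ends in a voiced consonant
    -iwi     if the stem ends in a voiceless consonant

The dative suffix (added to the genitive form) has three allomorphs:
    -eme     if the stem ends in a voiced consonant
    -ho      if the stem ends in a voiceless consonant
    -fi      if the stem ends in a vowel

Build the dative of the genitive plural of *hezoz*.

*hezoz* — final sound /z/ (a consonant) → -jom → *hezozjom*.
The final consonant of the plural form *hezozjom* is /m/, which is voiced, so the genitive suffix is -in, giving *hezozjomin*.
The genitive form *hezozjomin*: final sound = /n/, a voiced consonant → -eme → *hezozjomineme*.

hezozjomineme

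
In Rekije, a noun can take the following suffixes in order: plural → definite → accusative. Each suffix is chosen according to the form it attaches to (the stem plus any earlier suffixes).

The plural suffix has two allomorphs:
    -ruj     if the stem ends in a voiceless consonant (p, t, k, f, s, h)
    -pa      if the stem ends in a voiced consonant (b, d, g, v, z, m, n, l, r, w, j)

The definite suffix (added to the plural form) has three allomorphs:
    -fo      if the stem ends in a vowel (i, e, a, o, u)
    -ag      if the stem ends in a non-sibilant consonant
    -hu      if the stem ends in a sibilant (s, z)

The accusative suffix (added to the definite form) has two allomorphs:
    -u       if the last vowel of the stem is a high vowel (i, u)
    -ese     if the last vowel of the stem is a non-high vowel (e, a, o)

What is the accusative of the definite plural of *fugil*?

fugilpafoese

Since the final consonant of *fugil* is /l/ (voiced), it takes -pa, giving *fugilpa*.
Since the final sound of the plural form *fugilpa* is /a/ (a vowel), it takes -fo, giving *fugilpafo*.
The definite form *fugilpafo* — last vowel /o/ (a non-high vowel) → -ese → *fugilpafoese*.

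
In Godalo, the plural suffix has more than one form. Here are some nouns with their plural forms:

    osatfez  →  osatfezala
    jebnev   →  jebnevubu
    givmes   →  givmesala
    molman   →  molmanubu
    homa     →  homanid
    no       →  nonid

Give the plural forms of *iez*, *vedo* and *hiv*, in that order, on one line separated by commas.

iezala, vedonid, hivubu

The suffix is conditioned by the final sound: -ala when the stem ends in a sibilant (*osatfez*, *givmes*); -ubu when the stem ends in a non-sibilant consonant (*jebnev*, *molman*); -nid when the stem ends in a vowel (*homa*, *no*).
*iez* — final sound /z/ (a sibilant) → -ala → *iezala*.
Since the final sound of *vedo* is /o/ (a vowel), it takes -nid, giving *vedonid*.
Since the final sound of *hiv* is /v/ (a non-sibilant consonant), it takes -ubu, giving *hivubu*.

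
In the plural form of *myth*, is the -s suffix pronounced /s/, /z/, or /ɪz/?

/s/

The stem *myth* ends in a voiceless non-sibilant consonant.
The plural suffix surfaces as /ɪz/ after sibilants, /s/ after other voiceless consonants, and /z/ after other voiced sounds.
So the plural -s on *myth* is pronounced /s/.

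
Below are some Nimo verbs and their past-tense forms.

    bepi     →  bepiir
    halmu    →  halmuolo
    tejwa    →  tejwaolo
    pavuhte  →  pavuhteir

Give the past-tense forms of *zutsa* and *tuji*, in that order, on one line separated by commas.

zutsaolo, tujiir

Looking at the last vowel of each stem: -ir when the last vowel of the stem is a front vowel (*bepi*, *pavuhte*); -olo when the last vowel of the stem is a back vowel (*halmu*, *tejwa*).
The last vowel of *zutsa* is /a/, which is a back vowel, so the suffix is -olo, giving *zutsaolo*.
Since the last vowel of *tuji* is /i/ (a front vowel), it takes -ir, giving *tujiir*.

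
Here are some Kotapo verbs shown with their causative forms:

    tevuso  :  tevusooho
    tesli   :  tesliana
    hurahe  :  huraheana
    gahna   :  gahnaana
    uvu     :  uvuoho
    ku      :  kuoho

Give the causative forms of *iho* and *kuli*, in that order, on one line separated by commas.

ihooho, kuliana

The suffix is conditioned by the last vowel: -oho when the last vowel of the stem is a rounded vowel (*tevuso*, *uvu*, *ku*); -ana when the last vowel of the stem is an unrounded vowel (*tesli*, *hurahe*, *gahna*).
Since the last vowel of *iho* is /o/ (a rounded vowel), it takes -oho, giving *ihooho*.
*kuli*: last vowel = /i/, an unrounded vowel → -ana → *kuliana*.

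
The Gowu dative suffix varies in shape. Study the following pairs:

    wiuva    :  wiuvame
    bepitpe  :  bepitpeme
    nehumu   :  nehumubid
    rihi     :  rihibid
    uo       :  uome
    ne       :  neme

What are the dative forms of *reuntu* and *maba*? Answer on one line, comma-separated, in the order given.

The pattern is height harmony: -bid when the last vowel of the stem is a high vowel (*nehumu*, *rihi*); -me when the last vowel of the stem is a non-high vowel (*wiuva*, *bepitpe*, *uo*, *ne*).
*reuntu*: last vowel = /u/, a high vowel → -bid → *reuntubid*.
Since the last vowel of *maba* is /a/ (a non-high vowel), it takes -me, giving *mabame*.

reuntubid, mabame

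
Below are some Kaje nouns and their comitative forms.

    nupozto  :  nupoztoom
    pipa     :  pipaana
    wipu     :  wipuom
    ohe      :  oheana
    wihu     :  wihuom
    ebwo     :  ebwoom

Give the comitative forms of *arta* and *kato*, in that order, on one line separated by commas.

The suffix is conditioned by the last vowel: -om when the last vowel of the stem is a rounded vowel (*nupozto*, *wipu*, *wihu*, *ebwo*); -ana when the last vowel of the stem is an unrounded vowel (*pipa*, *ohe*).
The last vowel of *arta* is /a/, which is an unrounded vowel, so the suffix is -ana, giving *artaana*.
*kato* — last vowel /o/ (a rounded vowel) → -om → *katoom*.

artaana, katoom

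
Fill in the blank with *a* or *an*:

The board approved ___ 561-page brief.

The indefinite article is chosen by the initial *sound* of the following word, not its spelling.
The number *561* is spoken "five hundred …", beginning with /faɪv/ — a consonant sound.
So the article is *a*: The board approved a 561-page brief.

a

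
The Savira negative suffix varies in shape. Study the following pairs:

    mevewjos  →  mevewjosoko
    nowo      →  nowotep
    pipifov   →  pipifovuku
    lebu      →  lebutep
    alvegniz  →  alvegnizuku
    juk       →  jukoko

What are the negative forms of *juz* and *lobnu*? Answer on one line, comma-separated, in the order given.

juzuku, lobnutep

The alternation tracks the final sound of the stem — -oko when the stem ends in a voiceless consonant (*mevewjos*, *juk*); -uku when the stem ends in a voiced consonant (*pipifov*, *alvegniz*); -tep when the stem ends in a vowel (*nowo*, *lebu*).
Since the final sound of *juz* is /z/ (a voiced consonant), it takes -uku, giving *juzuku*.
The final sound of *lobnu* is /u/, which is a vowel, so the suffix is -tep, giving *lobnutep*.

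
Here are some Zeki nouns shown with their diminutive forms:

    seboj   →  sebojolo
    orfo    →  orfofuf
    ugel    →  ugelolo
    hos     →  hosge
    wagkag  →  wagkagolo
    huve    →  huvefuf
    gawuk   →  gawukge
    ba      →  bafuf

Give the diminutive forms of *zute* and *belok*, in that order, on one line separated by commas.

zutefuf, belokge

The alternation tracks the final sound of the stem — -ge when the stem ends in a voiceless consonant (*hos*, *gawuk*); -olo when the stem ends in a voiced consonant (*seboj*, *ugel*, *wagkag*); -fuf when the stem ends in a vowel (*orfo*, *huve*, *ba*).
The final sound of *zute* is /e/, which is a vowel, so the suffix is -fuf, giving *zutefuf*.
*belok*: final sound = /k/, a voiceless consonant → -ge → *belokge*.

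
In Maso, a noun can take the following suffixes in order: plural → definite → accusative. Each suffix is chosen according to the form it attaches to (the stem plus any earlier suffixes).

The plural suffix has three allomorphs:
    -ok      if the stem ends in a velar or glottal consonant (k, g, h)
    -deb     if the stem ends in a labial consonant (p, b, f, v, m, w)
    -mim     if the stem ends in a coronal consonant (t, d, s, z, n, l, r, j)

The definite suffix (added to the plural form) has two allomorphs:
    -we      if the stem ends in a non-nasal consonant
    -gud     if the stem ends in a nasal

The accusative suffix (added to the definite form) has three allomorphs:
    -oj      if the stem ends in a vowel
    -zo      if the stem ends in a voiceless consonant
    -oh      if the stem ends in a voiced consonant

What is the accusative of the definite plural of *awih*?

*awih* — final consonant /h/ (velar/glottal) → -ok → *awihok*.
The plural form *awihok*: final consonant = /k/, non-nasal → -we → *awihokwe*.
Since the final sound of the definite form *awihokwe* is /e/ (a vowel), it takes -oj, giving *awihokweoj*.

awihokweoj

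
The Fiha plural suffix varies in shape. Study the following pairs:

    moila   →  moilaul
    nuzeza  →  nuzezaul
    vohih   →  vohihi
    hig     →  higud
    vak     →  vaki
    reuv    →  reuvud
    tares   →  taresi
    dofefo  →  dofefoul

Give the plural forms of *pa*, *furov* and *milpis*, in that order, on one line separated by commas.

The suffix is conditioned by the final sound: -i when the stem ends in a voiceless consonant (*vohih*, *vak*, *tares*); -ud when the stem ends in a voiced consonant (*hig*, *reuv*); -ul when the stem ends in a vowel (*moila*, *nuzeza*, *dofefo*).
*pa* — final sound /a/ (a vowel) → -ul → *paul*.
The final sound of *furov* is /v/, which is a voiced consonant, so the suffix is -ud, giving *furovud*.
Since the final sound of *milpis* is /s/ (a voiceless consonant), it takes -i, giving *milpisi*.

paul, furovud, milpisi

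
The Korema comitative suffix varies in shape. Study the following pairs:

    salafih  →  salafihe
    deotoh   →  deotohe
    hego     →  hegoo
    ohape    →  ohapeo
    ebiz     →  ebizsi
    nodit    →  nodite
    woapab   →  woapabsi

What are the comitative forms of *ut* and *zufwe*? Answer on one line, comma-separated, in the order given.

The pattern is voicing of the final sound: -e when the stem ends in a voiceless consonant (*salafih*, *deotoh*, *nodit*); -si when the stem ends in a voiced consonant (*ebiz*, *woapab*); -o when the stem ends in a vowel (*hego*, *ohape*).
*ut* — final sound /t/ (a voiceless consonant) → -e → *ute*.
*zufwe* — final sound /e/ (a vowel) → -o → *zufweo*.

ute, zufweo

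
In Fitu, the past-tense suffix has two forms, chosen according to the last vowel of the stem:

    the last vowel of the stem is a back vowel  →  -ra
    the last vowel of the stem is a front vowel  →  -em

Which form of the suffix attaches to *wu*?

*wu*: last vowel = /u/, a back vowel → -ra.

-ra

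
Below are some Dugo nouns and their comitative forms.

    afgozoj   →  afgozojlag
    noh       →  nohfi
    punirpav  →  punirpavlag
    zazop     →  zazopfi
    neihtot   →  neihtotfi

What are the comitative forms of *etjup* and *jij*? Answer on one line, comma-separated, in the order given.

etjupfi, jijlag

The alternation tracks the final consonant of the stem — -fi when the stem ends in a voiceless consonant (*noh*, *zazop*, *neihtot*); -lag when the stem ends in a voiced consonant (*afgozoj*, *punirpav*).
Since the final consonant of *etjup* is /p/ (voiceless), it takes -fi, giving *etjupfi*.
*jij*: final consonant = /j/, voiced → -lag → *jijlag*.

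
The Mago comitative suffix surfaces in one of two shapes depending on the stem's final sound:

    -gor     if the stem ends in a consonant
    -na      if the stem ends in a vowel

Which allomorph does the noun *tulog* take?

The final sound of *tulog* is /g/, which is a consonant, so the suffix is -gor.

-gor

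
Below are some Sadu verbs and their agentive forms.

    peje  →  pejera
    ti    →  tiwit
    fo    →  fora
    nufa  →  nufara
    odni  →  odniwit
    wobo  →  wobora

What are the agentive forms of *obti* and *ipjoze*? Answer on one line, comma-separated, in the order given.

Looking at the last vowel of each stem: -wit when the last vowel of the stem is a high vowel (*ti*, *odni*); -ra when the last vowel of the stem is a non-high vowel (*peje*, *fo*, *nufa*, *wobo*).
*obti*: last vowel = /i/, a high vowel → -wit → *obtiwit*.
*ipjoze*: last vowel = /e/, a non-high vowel → -ra → *ipjozera*.

obtiwit, ipjozera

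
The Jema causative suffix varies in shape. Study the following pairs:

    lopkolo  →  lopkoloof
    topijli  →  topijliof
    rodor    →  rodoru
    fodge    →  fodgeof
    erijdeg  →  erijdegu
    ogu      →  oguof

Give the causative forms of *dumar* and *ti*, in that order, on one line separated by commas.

The pattern is consonant vs. vowel: -u when the stem ends in a consonant (*rodor*, *erijdeg*); -of when the stem ends in a vowel (*lopkolo*, *topijli*, *fodge*, *ogu*).
*dumar* — final sound /r/ (a consonant) → -u → *dumaru*.
Since the final sound of *ti* is /i/ (a vowel), it takes -of, giving *tiof*.

dumaru, tiof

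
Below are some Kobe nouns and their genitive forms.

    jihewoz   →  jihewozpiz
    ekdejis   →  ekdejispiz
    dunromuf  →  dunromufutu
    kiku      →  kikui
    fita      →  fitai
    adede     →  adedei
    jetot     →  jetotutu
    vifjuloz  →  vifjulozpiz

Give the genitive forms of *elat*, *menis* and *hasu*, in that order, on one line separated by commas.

elatutu, menispiz, hasui

The pattern is sibilance of the final sound: -piz when the stem ends in a sibilant (*jihewoz*, *ekdejis*, *vifjuloz*); -utu when the stem ends in a non-sibilant consonant (*dunromuf*, *jetot*); -i when the stem ends in a vowel (*kiku*, *fita*, *adede*).
Since the final sound of *elat* is /t/ (a non-sibilant consonant), it takes -utu, giving *elatutu*.
*menis*: final sound = /s/, a sibilant → -piz → *menispiz*.
*hasu* — final sound /u/ (a vowel) → -i → *hasui*.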